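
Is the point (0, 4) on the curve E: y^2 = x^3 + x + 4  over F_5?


Check whether y^2 = x^3 + 1 x + 4 (mod 5) for (x, y) = (0, 4).
LHS: y^2 = 4^2 mod 5 = 1
RHS: x^3 + 1 x + 4 = 0^3 + 1*0 + 4 mod 5 = 4
LHS != RHS

No, not on the curve


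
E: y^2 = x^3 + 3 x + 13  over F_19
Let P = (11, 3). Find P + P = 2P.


Doubling: s = (3 x1^2 + a) / (2 y1)
s = (3*11^2 + 3) / (2*3) mod 19 = 4
x3 = s^2 - 2 x1 mod 19 = 4^2 - 2*11 = 13
y3 = s (x1 - x3) - y1 mod 19 = 4 * (11 - 13) - 3 = 8

2P = (13, 8)


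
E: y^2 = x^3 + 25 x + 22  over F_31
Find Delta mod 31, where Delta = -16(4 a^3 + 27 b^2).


4 a^3 + 27 b^2 = 4*25^3 + 27*22^2 = 62500 + 13068 = 75568
Delta = -16 * (75568) = -1209088
Delta mod 31 = 5

Delta = 5 (mod 31)


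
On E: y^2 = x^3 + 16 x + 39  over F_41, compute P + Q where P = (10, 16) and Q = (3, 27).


P != Q, so use the chord formula.
s = (y2 - y1) / (x2 - x1) = (11) / (34) mod 41 = 16
x3 = s^2 - x1 - x2 mod 41 = 16^2 - 10 - 3 = 38
y3 = s (x1 - x3) - y1 mod 41 = 16 * (10 - 38) - 16 = 28

P + Q = (38, 28)


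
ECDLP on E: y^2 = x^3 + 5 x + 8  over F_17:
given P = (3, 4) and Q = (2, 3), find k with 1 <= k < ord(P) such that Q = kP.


Enumerate multiples of P until we hit Q = (2, 3):
  1P = (3, 4)
  2P = (10, 2)
  3P = (2, 3)
Match found at i = 3.

k = 3


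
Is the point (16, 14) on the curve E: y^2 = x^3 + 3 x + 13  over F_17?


Check whether y^2 = x^3 + 3 x + 13 (mod 17) for (x, y) = (16, 14).
LHS: y^2 = 14^2 mod 17 = 9
RHS: x^3 + 3 x + 13 = 16^3 + 3*16 + 13 mod 17 = 9
LHS = RHS

Yes, on the curve


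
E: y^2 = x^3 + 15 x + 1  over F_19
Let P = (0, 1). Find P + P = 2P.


Doubling: s = (3 x1^2 + a) / (2 y1)
s = (3*0^2 + 15) / (2*1) mod 19 = 17
x3 = s^2 - 2 x1 mod 19 = 17^2 - 2*0 = 4
y3 = s (x1 - x3) - y1 mod 19 = 17 * (0 - 4) - 1 = 7

2P = (4, 7)


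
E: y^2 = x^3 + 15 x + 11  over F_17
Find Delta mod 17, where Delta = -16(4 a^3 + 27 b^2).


4 a^3 + 27 b^2 = 4*15^3 + 27*11^2 = 13500 + 3267 = 16767
Delta = -16 * (16767) = -268272
Delta mod 17 = 5

Delta = 5 (mod 17)


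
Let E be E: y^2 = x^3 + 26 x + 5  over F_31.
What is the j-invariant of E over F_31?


Delta = -16(4 a^3 + 27 b^2) mod 31 = 21
-1728 * (4 a)^3 = -1728 * (4*26)^3 mod 31 = 15
j = 15 * 21^(-1) mod 31 = 14

j = 14 (mod 31)


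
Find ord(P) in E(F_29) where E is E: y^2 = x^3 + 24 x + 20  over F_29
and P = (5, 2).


Compute successive multiples of P until we hit O:
  1P = (5, 2)
  2P = (28, 16)
  3P = (24, 23)
  4P = (25, 11)
  5P = (0, 22)
  6P = (11, 22)
  7P = (8, 17)
  8P = (12, 21)
  ... (continuing to 35P)
  35P = O

ord(P) = 35


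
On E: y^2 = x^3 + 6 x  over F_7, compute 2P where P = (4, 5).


k = 2 = 10_2 (binary, LSB first: 01)
Double-and-add from P = (4, 5):
  bit 0 = 0: acc unchanged = O
  bit 1 = 1: acc = O + (1, 0) = (1, 0)

2P = (1, 0)


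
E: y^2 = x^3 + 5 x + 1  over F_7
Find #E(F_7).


For each x in F_7, count y with y^2 = x^3 + 5 x + 1 mod 7:
  x = 0: RHS = 1, y in [1, 6]  -> 2 point(s)
  x = 1: RHS = 0, y in [0]  -> 1 point(s)
  x = 3: RHS = 1, y in [1, 6]  -> 2 point(s)
  x = 4: RHS = 1, y in [1, 6]  -> 2 point(s)
  x = 5: RHS = 4, y in [2, 5]  -> 2 point(s)
  x = 6: RHS = 2, y in [3, 4]  -> 2 point(s)
Affine points: 11. Add the point at infinity: total = 12.

#E(F_7) = 12


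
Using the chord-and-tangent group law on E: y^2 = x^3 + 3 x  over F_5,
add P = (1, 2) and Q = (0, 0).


P != Q, so use the chord formula.
s = (y2 - y1) / (x2 - x1) = (3) / (4) mod 5 = 2
x3 = s^2 - x1 - x2 mod 5 = 2^2 - 1 - 0 = 3
y3 = s (x1 - x3) - y1 mod 5 = 2 * (1 - 3) - 2 = 4

P + Q = (3, 4)


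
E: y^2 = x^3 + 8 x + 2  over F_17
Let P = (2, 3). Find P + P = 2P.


Doubling: s = (3 x1^2 + a) / (2 y1)
s = (3*2^2 + 8) / (2*3) mod 17 = 9
x3 = s^2 - 2 x1 mod 17 = 9^2 - 2*2 = 9
y3 = s (x1 - x3) - y1 mod 17 = 9 * (2 - 9) - 3 = 2

2P = (9, 2)


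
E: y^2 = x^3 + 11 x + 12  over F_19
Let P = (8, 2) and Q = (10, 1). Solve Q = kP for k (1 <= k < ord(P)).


Enumerate multiples of P until we hit Q = (10, 1):
  1P = (8, 2)
  2P = (10, 1)
Match found at i = 2.

k = 2


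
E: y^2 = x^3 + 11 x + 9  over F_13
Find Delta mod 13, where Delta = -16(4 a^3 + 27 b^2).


4 a^3 + 27 b^2 = 4*11^3 + 27*9^2 = 5324 + 2187 = 7511
Delta = -16 * (7511) = -120176
Delta mod 13 = 9

Delta = 9 (mod 13)


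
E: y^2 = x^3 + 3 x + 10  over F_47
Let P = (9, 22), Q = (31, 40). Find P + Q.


P != Q, so use the chord formula.
s = (y2 - y1) / (x2 - x1) = (18) / (22) mod 47 = 35
x3 = s^2 - x1 - x2 mod 47 = 35^2 - 9 - 31 = 10
y3 = s (x1 - x3) - y1 mod 47 = 35 * (9 - 10) - 22 = 37

P + Q = (10, 37)


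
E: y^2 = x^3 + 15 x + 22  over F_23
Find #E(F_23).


For each x in F_23, count y with y^2 = x^3 + 15 x + 22 mod 23:
  x = 3: RHS = 2, y in [5, 18]  -> 2 point(s)
  x = 4: RHS = 8, y in [10, 13]  -> 2 point(s)
  x = 6: RHS = 6, y in [11, 12]  -> 2 point(s)
  x = 9: RHS = 12, y in [9, 14]  -> 2 point(s)
  x = 11: RHS = 0, y in [0]  -> 1 point(s)
  x = 14: RHS = 9, y in [3, 20]  -> 2 point(s)
  x = 18: RHS = 6, y in [11, 12]  -> 2 point(s)
  x = 19: RHS = 13, y in [6, 17]  -> 2 point(s)
  x = 22: RHS = 6, y in [11, 12]  -> 2 point(s)
Affine points: 17. Add the point at infinity: total = 18.

#E(F_23) = 18


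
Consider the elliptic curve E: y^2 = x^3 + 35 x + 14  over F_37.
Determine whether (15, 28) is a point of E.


Check whether y^2 = x^3 + 35 x + 14 (mod 37) for (x, y) = (15, 28).
LHS: y^2 = 28^2 mod 37 = 7
RHS: x^3 + 35 x + 14 = 15^3 + 35*15 + 14 mod 37 = 29
LHS != RHS

No, not on the curve


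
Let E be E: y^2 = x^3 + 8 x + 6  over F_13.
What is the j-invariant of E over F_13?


Delta = -16(4 a^3 + 27 b^2) mod 13 = 1
-1728 * (4 a)^3 = -1728 * (4*8)^3 mod 13 = 8
j = 8 * 1^(-1) mod 13 = 8

j = 8 (mod 13)


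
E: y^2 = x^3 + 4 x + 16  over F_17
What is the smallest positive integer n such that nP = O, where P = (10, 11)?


Compute successive multiples of P until we hit O:
  1P = (10, 11)
  2P = (6, 1)
  3P = (3, 15)
  4P = (13, 15)
  5P = (9, 13)
  6P = (2, 7)
  7P = (1, 2)
  8P = (7, 9)
  ... (continuing to 24P)
  24P = O

ord(P) = 24


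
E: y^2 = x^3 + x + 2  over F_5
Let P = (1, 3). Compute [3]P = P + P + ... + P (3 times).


k = 3 = 11_2 (binary, LSB first: 11)
Double-and-add from P = (1, 3):
  bit 0 = 1: acc = O + (1, 3) = (1, 3)
  bit 1 = 1: acc = (1, 3) + (4, 0) = (1, 2)

3P = (1, 2)


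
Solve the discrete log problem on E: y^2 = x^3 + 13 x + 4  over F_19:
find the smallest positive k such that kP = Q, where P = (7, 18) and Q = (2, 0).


Enumerate multiples of P until we hit Q = (2, 0):
  1P = (7, 18)
  2P = (2, 0)
Match found at i = 2.

k = 2


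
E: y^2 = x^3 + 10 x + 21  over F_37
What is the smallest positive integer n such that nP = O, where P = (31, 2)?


Compute successive multiples of P until we hit O:
  1P = (31, 2)
  2P = (22, 23)
  3P = (10, 23)
  4P = (34, 1)
  5P = (5, 14)
  6P = (8, 13)
  7P = (9, 10)
  8P = (6, 36)
  ... (continuing to 41P)
  41P = O

ord(P) = 41


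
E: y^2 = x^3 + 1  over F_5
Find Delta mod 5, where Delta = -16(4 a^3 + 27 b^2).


4 a^3 + 27 b^2 = 4*0^3 + 27*1^2 = 0 + 27 = 27
Delta = -16 * (27) = -432
Delta mod 5 = 3

Delta = 3 (mod 5)


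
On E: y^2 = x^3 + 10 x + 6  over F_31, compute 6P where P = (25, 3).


k = 6 = 110_2 (binary, LSB first: 011)
Double-and-add from P = (25, 3):
  bit 0 = 0: acc unchanged = O
  bit 1 = 1: acc = O + (13, 16) = (13, 16)
  bit 2 = 1: acc = (13, 16) + (12, 5) = (3, 1)

6P = (3, 1)


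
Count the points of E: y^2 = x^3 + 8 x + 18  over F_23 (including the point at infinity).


For each x in F_23, count y with y^2 = x^3 + 8 x + 18 mod 23:
  x = 0: RHS = 18, y in [8, 15]  -> 2 point(s)
  x = 1: RHS = 4, y in [2, 21]  -> 2 point(s)
  x = 3: RHS = 0, y in [0]  -> 1 point(s)
  x = 6: RHS = 6, y in [11, 12]  -> 2 point(s)
  x = 7: RHS = 3, y in [7, 16]  -> 2 point(s)
  x = 12: RHS = 2, y in [5, 18]  -> 2 point(s)
  x = 20: RHS = 13, y in [6, 17]  -> 2 point(s)
  x = 22: RHS = 9, y in [3, 20]  -> 2 point(s)
Affine points: 15. Add the point at infinity: total = 16.

#E(F_23) = 16


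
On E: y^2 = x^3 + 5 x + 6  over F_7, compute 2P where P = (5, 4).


Doubling: s = (3 x1^2 + a) / (2 y1)
s = (3*5^2 + 5) / (2*4) mod 7 = 3
x3 = s^2 - 2 x1 mod 7 = 3^2 - 2*5 = 6
y3 = s (x1 - x3) - y1 mod 7 = 3 * (5 - 6) - 4 = 0

2P = (6, 0)


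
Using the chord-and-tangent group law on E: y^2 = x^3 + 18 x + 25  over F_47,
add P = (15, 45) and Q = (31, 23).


P != Q, so use the chord formula.
s = (y2 - y1) / (x2 - x1) = (25) / (16) mod 47 = 28
x3 = s^2 - x1 - x2 mod 47 = 28^2 - 15 - 31 = 33
y3 = s (x1 - x3) - y1 mod 47 = 28 * (15 - 33) - 45 = 15

P + Q = (33, 15)


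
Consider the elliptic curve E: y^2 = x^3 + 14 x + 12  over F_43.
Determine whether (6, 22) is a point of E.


Check whether y^2 = x^3 + 14 x + 12 (mod 43) for (x, y) = (6, 22).
LHS: y^2 = 22^2 mod 43 = 11
RHS: x^3 + 14 x + 12 = 6^3 + 14*6 + 12 mod 43 = 11
LHS = RHS

Yes, on the curve


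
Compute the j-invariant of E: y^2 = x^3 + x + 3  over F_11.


Delta = -16(4 a^3 + 27 b^2) mod 11 = 8
-1728 * (4 a)^3 = -1728 * (4*1)^3 mod 11 = 2
j = 2 * 8^(-1) mod 11 = 3

j = 3 (mod 11)


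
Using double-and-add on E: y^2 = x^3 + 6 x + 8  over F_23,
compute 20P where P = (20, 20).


k = 20 = 10100_2 (binary, LSB first: 00101)
Double-and-add from P = (20, 20):
  bit 0 = 0: acc unchanged = O
  bit 1 = 0: acc unchanged = O
  bit 2 = 1: acc = O + (17, 20) = (17, 20)
  bit 3 = 0: acc unchanged = (17, 20)
  bit 4 = 1: acc = (17, 20) + (8, 19) = (0, 10)

20P = (0, 10)


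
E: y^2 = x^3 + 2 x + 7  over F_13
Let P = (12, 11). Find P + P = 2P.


Doubling: s = (3 x1^2 + a) / (2 y1)
s = (3*12^2 + 2) / (2*11) mod 13 = 2
x3 = s^2 - 2 x1 mod 13 = 2^2 - 2*12 = 6
y3 = s (x1 - x3) - y1 mod 13 = 2 * (12 - 6) - 11 = 1

2P = (6, 1)


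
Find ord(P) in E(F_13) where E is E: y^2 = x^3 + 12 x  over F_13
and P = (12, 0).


Compute successive multiples of P until we hit O:
  1P = (12, 0)
  2P = O

ord(P) = 2


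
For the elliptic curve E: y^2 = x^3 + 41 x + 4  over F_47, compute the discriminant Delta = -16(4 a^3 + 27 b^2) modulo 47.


4 a^3 + 27 b^2 = 4*41^3 + 27*4^2 = 275684 + 432 = 276116
Delta = -16 * (276116) = -4417856
Delta mod 47 = 3

Delta = 3 (mod 47)


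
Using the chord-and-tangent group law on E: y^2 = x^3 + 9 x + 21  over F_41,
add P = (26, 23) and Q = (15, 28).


P != Q, so use the chord formula.
s = (y2 - y1) / (x2 - x1) = (5) / (30) mod 41 = 7
x3 = s^2 - x1 - x2 mod 41 = 7^2 - 26 - 15 = 8
y3 = s (x1 - x3) - y1 mod 41 = 7 * (26 - 8) - 23 = 21

P + Q = (8, 21)


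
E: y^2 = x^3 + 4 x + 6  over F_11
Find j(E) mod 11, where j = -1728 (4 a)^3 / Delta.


Delta = -16(4 a^3 + 27 b^2) mod 11 = 9
-1728 * (4 a)^3 = -1728 * (4*4)^3 mod 11 = 7
j = 7 * 9^(-1) mod 11 = 2

j = 2 (mod 11)


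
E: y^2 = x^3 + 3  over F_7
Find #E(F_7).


For each x in F_7, count y with y^2 = x^3 + 0 x + 3 mod 7:
  x = 1: RHS = 4, y in [2, 5]  -> 2 point(s)
  x = 2: RHS = 4, y in [2, 5]  -> 2 point(s)
  x = 3: RHS = 2, y in [3, 4]  -> 2 point(s)
  x = 4: RHS = 4, y in [2, 5]  -> 2 point(s)
  x = 5: RHS = 2, y in [3, 4]  -> 2 point(s)
  x = 6: RHS = 2, y in [3, 4]  -> 2 point(s)
Affine points: 12. Add the point at infinity: total = 13.

#E(F_7) = 13


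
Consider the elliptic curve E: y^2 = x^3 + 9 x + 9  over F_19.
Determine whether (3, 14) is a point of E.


Check whether y^2 = x^3 + 9 x + 9 (mod 19) for (x, y) = (3, 14).
LHS: y^2 = 14^2 mod 19 = 6
RHS: x^3 + 9 x + 9 = 3^3 + 9*3 + 9 mod 19 = 6
LHS = RHS

Yes, on the curve


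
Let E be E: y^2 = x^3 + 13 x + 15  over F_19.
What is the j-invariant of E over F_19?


Delta = -16(4 a^3 + 27 b^2) mod 19 = 15
-1728 * (4 a)^3 = -1728 * (4*13)^3 mod 19 = 8
j = 8 * 15^(-1) mod 19 = 17

j = 17 (mod 19)


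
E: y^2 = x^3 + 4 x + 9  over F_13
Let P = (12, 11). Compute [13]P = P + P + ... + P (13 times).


k = 13 = 1101_2 (binary, LSB first: 1011)
Double-and-add from P = (12, 11):
  bit 0 = 1: acc = O + (12, 11) = (12, 11)
  bit 1 = 0: acc unchanged = (12, 11)
  bit 2 = 1: acc = (12, 11) + (7, 9) = (3, 3)
  bit 3 = 1: acc = (3, 3) + (0, 10) = (1, 1)

13P = (1, 1)


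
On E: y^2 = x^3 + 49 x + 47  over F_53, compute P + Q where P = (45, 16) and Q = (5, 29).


P != Q, so use the chord formula.
s = (y2 - y1) / (x2 - x1) = (13) / (13) mod 53 = 1
x3 = s^2 - x1 - x2 mod 53 = 1^2 - 45 - 5 = 4
y3 = s (x1 - x3) - y1 mod 53 = 1 * (45 - 4) - 16 = 25

P + Q = (4, 25)


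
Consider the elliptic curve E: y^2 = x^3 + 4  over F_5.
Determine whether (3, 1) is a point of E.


Check whether y^2 = x^3 + 0 x + 4 (mod 5) for (x, y) = (3, 1).
LHS: y^2 = 1^2 mod 5 = 1
RHS: x^3 + 0 x + 4 = 3^3 + 0*3 + 4 mod 5 = 1
LHS = RHS

Yes, on the curve


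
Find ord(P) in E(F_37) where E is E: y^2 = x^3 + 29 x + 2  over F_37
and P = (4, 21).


Compute successive multiples of P until we hit O:
  1P = (4, 21)
  2P = (19, 7)
  3P = (30, 23)
  4P = (33, 28)
  5P = (21, 17)
  6P = (15, 36)
  7P = (22, 15)
  8P = (7, 17)
  ... (continuing to 39P)
  39P = O

ord(P) = 39


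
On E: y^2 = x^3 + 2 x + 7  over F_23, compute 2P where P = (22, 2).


Doubling: s = (3 x1^2 + a) / (2 y1)
s = (3*22^2 + 2) / (2*2) mod 23 = 7
x3 = s^2 - 2 x1 mod 23 = 7^2 - 2*22 = 5
y3 = s (x1 - x3) - y1 mod 23 = 7 * (22 - 5) - 2 = 2

2P = (5, 2)


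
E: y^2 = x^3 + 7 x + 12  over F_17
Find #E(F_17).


For each x in F_17, count y with y^2 = x^3 + 7 x + 12 mod 17:
  x = 2: RHS = 0, y in [0]  -> 1 point(s)
  x = 3: RHS = 9, y in [3, 14]  -> 2 point(s)
  x = 4: RHS = 2, y in [6, 11]  -> 2 point(s)
  x = 5: RHS = 2, y in [6, 11]  -> 2 point(s)
  x = 6: RHS = 15, y in [7, 10]  -> 2 point(s)
  x = 7: RHS = 13, y in [8, 9]  -> 2 point(s)
  x = 8: RHS = 2, y in [6, 11]  -> 2 point(s)
  x = 11: RHS = 9, y in [3, 14]  -> 2 point(s)
  x = 14: RHS = 15, y in [7, 10]  -> 2 point(s)
  x = 16: RHS = 4, y in [2, 15]  -> 2 point(s)
Affine points: 19. Add the point at infinity: total = 20.

#E(F_17) = 20


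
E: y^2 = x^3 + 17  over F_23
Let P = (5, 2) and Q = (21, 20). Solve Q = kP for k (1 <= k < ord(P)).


Enumerate multiples of P until we hit Q = (21, 20):
  1P = (5, 2)
  2P = (21, 20)
Match found at i = 2.

k = 2


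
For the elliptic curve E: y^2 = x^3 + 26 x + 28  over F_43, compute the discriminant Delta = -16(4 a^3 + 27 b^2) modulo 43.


4 a^3 + 27 b^2 = 4*26^3 + 27*28^2 = 70304 + 21168 = 91472
Delta = -16 * (91472) = -1463552
Delta mod 43 = 39

Delta = 39 (mod 43)


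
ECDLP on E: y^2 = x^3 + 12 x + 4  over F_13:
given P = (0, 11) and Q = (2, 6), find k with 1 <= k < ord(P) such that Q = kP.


Enumerate multiples of P until we hit Q = (2, 6):
  1P = (0, 11)
  2P = (9, 3)
  3P = (8, 12)
  4P = (4, 8)
  5P = (12, 11)
  6P = (1, 2)
  7P = (2, 7)
  8P = (2, 6)
Match found at i = 8.

k = 8


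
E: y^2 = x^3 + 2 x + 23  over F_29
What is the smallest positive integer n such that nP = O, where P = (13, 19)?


Compute successive multiples of P until we hit O:
  1P = (13, 19)
  2P = (28, 22)
  3P = (24, 2)
  4P = (15, 21)
  5P = (2, 21)
  6P = (9, 4)
  7P = (12, 21)
  8P = (8, 0)
  ... (continuing to 16P)
  16P = O

ord(P) = 16


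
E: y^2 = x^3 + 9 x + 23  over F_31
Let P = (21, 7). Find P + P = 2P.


Doubling: s = (3 x1^2 + a) / (2 y1)
s = (3*21^2 + 9) / (2*7) mod 31 = 11
x3 = s^2 - 2 x1 mod 31 = 11^2 - 2*21 = 17
y3 = s (x1 - x3) - y1 mod 31 = 11 * (21 - 17) - 7 = 6

2P = (17, 6)


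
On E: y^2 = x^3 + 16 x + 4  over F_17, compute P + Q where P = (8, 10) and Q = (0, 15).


P != Q, so use the chord formula.
s = (y2 - y1) / (x2 - x1) = (5) / (9) mod 17 = 10
x3 = s^2 - x1 - x2 mod 17 = 10^2 - 8 - 0 = 7
y3 = s (x1 - x3) - y1 mod 17 = 10 * (8 - 7) - 10 = 0

P + Q = (7, 0)


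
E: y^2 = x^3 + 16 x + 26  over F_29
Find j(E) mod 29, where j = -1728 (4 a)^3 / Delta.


Delta = -16(4 a^3 + 27 b^2) mod 29 = 14
-1728 * (4 a)^3 = -1728 * (4*16)^3 mod 29 = 11
j = 11 * 14^(-1) mod 29 = 7

j = 7 (mod 29)


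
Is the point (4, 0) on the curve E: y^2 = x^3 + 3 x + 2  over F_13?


Check whether y^2 = x^3 + 3 x + 2 (mod 13) for (x, y) = (4, 0).
LHS: y^2 = 0^2 mod 13 = 0
RHS: x^3 + 3 x + 2 = 4^3 + 3*4 + 2 mod 13 = 0
LHS = RHS

Yes, on the curve


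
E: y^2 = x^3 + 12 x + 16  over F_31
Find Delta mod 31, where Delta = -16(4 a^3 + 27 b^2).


4 a^3 + 27 b^2 = 4*12^3 + 27*16^2 = 6912 + 6912 = 13824
Delta = -16 * (13824) = -221184
Delta mod 31 = 1

Delta = 1 (mod 31)


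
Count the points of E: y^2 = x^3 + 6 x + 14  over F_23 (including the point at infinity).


For each x in F_23, count y with y^2 = x^3 + 6 x + 14 mod 23:
  x = 3: RHS = 13, y in [6, 17]  -> 2 point(s)
  x = 5: RHS = 8, y in [10, 13]  -> 2 point(s)
  x = 6: RHS = 13, y in [6, 17]  -> 2 point(s)
  x = 7: RHS = 8, y in [10, 13]  -> 2 point(s)
  x = 10: RHS = 16, y in [4, 19]  -> 2 point(s)
  x = 11: RHS = 8, y in [10, 13]  -> 2 point(s)
  x = 13: RHS = 12, y in [9, 14]  -> 2 point(s)
  x = 14: RHS = 13, y in [6, 17]  -> 2 point(s)
  x = 15: RHS = 6, y in [11, 12]  -> 2 point(s)
  x = 19: RHS = 18, y in [8, 15]  -> 2 point(s)
Affine points: 20. Add the point at infinity: total = 21.

#E(F_23) = 21


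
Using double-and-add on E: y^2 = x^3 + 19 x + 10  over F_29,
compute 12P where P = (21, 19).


k = 12 = 1100_2 (binary, LSB first: 0011)
Double-and-add from P = (21, 19):
  bit 0 = 0: acc unchanged = O
  bit 1 = 0: acc unchanged = O
  bit 2 = 1: acc = O + (19, 3) = (19, 3)
  bit 3 = 1: acc = (19, 3) + (20, 26) = (26, 10)

12P = (26, 10)


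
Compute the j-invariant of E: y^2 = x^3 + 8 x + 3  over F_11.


Delta = -16(4 a^3 + 27 b^2) mod 11 = 7
-1728 * (4 a)^3 = -1728 * (4*8)^3 mod 11 = 1
j = 1 * 7^(-1) mod 11 = 8

j = 8 (mod 11)


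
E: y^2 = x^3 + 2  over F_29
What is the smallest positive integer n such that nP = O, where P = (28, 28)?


Compute successive multiples of P until we hit O:
  1P = (28, 28)
  2P = (26, 27)
  3P = (26, 2)
  4P = (28, 1)
  5P = O

ord(P) = 5


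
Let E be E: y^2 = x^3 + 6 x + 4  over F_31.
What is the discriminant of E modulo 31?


4 a^3 + 27 b^2 = 4*6^3 + 27*4^2 = 864 + 432 = 1296
Delta = -16 * (1296) = -20736
Delta mod 31 = 3

Delta = 3 (mod 31)


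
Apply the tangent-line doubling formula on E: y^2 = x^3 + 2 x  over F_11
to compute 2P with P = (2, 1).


Doubling: s = (3 x1^2 + a) / (2 y1)
s = (3*2^2 + 2) / (2*1) mod 11 = 7
x3 = s^2 - 2 x1 mod 11 = 7^2 - 2*2 = 1
y3 = s (x1 - x3) - y1 mod 11 = 7 * (2 - 1) - 1 = 6

2P = (1, 6)


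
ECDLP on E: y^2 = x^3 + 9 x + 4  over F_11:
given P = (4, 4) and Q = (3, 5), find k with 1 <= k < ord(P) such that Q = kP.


Enumerate multiples of P until we hit Q = (3, 5):
  1P = (4, 4)
  2P = (1, 5)
  3P = (0, 2)
  4P = (10, 4)
  5P = (8, 7)
  6P = (3, 5)
Match found at i = 6.

k = 6


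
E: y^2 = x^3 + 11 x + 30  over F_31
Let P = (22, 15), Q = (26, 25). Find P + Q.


P != Q, so use the chord formula.
s = (y2 - y1) / (x2 - x1) = (10) / (4) mod 31 = 18
x3 = s^2 - x1 - x2 mod 31 = 18^2 - 22 - 26 = 28
y3 = s (x1 - x3) - y1 mod 31 = 18 * (22 - 28) - 15 = 1

P + Q = (28, 1)


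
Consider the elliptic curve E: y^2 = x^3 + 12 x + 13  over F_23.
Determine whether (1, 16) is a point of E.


Check whether y^2 = x^3 + 12 x + 13 (mod 23) for (x, y) = (1, 16).
LHS: y^2 = 16^2 mod 23 = 3
RHS: x^3 + 12 x + 13 = 1^3 + 12*1 + 13 mod 23 = 3
LHS = RHS

Yes, on the curve


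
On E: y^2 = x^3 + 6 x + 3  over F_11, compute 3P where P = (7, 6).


k = 3 = 11_2 (binary, LSB first: 11)
Double-and-add from P = (7, 6):
  bit 0 = 1: acc = O + (7, 6) = (7, 6)
  bit 1 = 1: acc = (7, 6) + (9, 7) = (9, 4)

3P = (9, 4)


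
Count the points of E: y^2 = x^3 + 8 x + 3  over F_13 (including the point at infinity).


For each x in F_13, count y with y^2 = x^3 + 8 x + 3 mod 13:
  x = 0: RHS = 3, y in [4, 9]  -> 2 point(s)
  x = 1: RHS = 12, y in [5, 8]  -> 2 point(s)
  x = 2: RHS = 1, y in [1, 12]  -> 2 point(s)
  x = 5: RHS = 12, y in [5, 8]  -> 2 point(s)
  x = 7: RHS = 12, y in [5, 8]  -> 2 point(s)
  x = 10: RHS = 4, y in [2, 11]  -> 2 point(s)
Affine points: 12. Add the point at infinity: total = 13.

#E(F_13) = 13


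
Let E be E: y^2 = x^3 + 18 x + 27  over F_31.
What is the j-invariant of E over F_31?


Delta = -16(4 a^3 + 27 b^2) mod 31 = 24
-1728 * (4 a)^3 = -1728 * (4*18)^3 mod 31 = 2
j = 2 * 24^(-1) mod 31 = 13

j = 13 (mod 31)


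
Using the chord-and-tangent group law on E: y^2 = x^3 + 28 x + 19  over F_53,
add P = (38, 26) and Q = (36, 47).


P != Q, so use the chord formula.
s = (y2 - y1) / (x2 - x1) = (21) / (51) mod 53 = 16
x3 = s^2 - x1 - x2 mod 53 = 16^2 - 38 - 36 = 23
y3 = s (x1 - x3) - y1 mod 53 = 16 * (38 - 23) - 26 = 2

P + Q = (23, 2)


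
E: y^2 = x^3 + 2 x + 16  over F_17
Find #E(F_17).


For each x in F_17, count y with y^2 = x^3 + 2 x + 16 mod 17:
  x = 0: RHS = 16, y in [4, 13]  -> 2 point(s)
  x = 1: RHS = 2, y in [6, 11]  -> 2 point(s)
  x = 3: RHS = 15, y in [7, 10]  -> 2 point(s)
  x = 5: RHS = 15, y in [7, 10]  -> 2 point(s)
  x = 7: RHS = 16, y in [4, 13]  -> 2 point(s)
  x = 8: RHS = 0, y in [0]  -> 1 point(s)
  x = 9: RHS = 15, y in [7, 10]  -> 2 point(s)
  x = 10: RHS = 16, y in [4, 13]  -> 2 point(s)
  x = 11: RHS = 9, y in [3, 14]  -> 2 point(s)
  x = 12: RHS = 0, y in [0]  -> 1 point(s)
  x = 14: RHS = 0, y in [0]  -> 1 point(s)
  x = 15: RHS = 4, y in [2, 15]  -> 2 point(s)
  x = 16: RHS = 13, y in [8, 9]  -> 2 point(s)
Affine points: 23. Add the point at infinity: total = 24.

#E(F_17) = 24


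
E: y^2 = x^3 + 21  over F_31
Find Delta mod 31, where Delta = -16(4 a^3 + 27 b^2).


4 a^3 + 27 b^2 = 4*0^3 + 27*21^2 = 0 + 11907 = 11907
Delta = -16 * (11907) = -190512
Delta mod 31 = 14

Delta = 14 (mod 31)


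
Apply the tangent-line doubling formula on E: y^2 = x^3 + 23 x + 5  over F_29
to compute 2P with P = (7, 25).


Doubling: s = (3 x1^2 + a) / (2 y1)
s = (3*7^2 + 23) / (2*25) mod 29 = 15
x3 = s^2 - 2 x1 mod 29 = 15^2 - 2*7 = 8
y3 = s (x1 - x3) - y1 mod 29 = 15 * (7 - 8) - 25 = 18

2P = (8, 18)


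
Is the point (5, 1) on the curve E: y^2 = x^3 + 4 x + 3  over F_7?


Check whether y^2 = x^3 + 4 x + 3 (mod 7) for (x, y) = (5, 1).
LHS: y^2 = 1^2 mod 7 = 1
RHS: x^3 + 4 x + 3 = 5^3 + 4*5 + 3 mod 7 = 1
LHS = RHS

Yes, on the curve


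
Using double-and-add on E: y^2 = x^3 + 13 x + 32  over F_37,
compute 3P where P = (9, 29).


k = 3 = 11_2 (binary, LSB first: 11)
Double-and-add from P = (9, 29):
  bit 0 = 1: acc = O + (9, 29) = (9, 29)
  bit 1 = 1: acc = (9, 29) + (16, 9) = (33, 29)

3P = (33, 29)


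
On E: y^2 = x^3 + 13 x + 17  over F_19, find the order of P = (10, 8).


Compute successive multiples of P until we hit O:
  1P = (10, 8)
  2P = (8, 5)
  3P = (8, 14)
  4P = (10, 11)
  5P = O

ord(P) = 5


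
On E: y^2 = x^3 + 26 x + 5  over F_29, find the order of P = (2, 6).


Compute successive multiples of P until we hit O:
  1P = (2, 6)
  2P = (2, 23)
  3P = O

ord(P) = 3


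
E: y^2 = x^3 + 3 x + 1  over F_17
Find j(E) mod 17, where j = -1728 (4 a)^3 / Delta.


Delta = -16(4 a^3 + 27 b^2) mod 17 = 16
-1728 * (4 a)^3 = -1728 * (4*3)^3 mod 17 = 15
j = 15 * 16^(-1) mod 17 = 2

j = 2 (mod 17)


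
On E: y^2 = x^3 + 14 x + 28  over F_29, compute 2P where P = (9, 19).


Doubling: s = (3 x1^2 + a) / (2 y1)
s = (3*9^2 + 14) / (2*19) mod 29 = 6
x3 = s^2 - 2 x1 mod 29 = 6^2 - 2*9 = 18
y3 = s (x1 - x3) - y1 mod 29 = 6 * (9 - 18) - 19 = 14

2P = (18, 14)


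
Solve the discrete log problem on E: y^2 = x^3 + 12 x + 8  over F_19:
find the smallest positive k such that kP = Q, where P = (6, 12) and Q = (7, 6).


Enumerate multiples of P until we hit Q = (7, 6):
  1P = (6, 12)
  2P = (13, 10)
  3P = (9, 16)
  4P = (10, 8)
  5P = (4, 5)
  6P = (7, 13)
  7P = (7, 6)
Match found at i = 7.

k = 7


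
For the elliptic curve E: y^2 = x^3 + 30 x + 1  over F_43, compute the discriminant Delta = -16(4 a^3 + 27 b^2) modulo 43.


4 a^3 + 27 b^2 = 4*30^3 + 27*1^2 = 108000 + 27 = 108027
Delta = -16 * (108027) = -1728432
Delta mod 43 = 39

Delta = 39 (mod 43)


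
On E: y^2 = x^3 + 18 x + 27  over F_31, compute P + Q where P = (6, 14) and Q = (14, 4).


P != Q, so use the chord formula.
s = (y2 - y1) / (x2 - x1) = (21) / (8) mod 31 = 22
x3 = s^2 - x1 - x2 mod 31 = 22^2 - 6 - 14 = 30
y3 = s (x1 - x3) - y1 mod 31 = 22 * (6 - 30) - 14 = 16

P + Q = (30, 16)


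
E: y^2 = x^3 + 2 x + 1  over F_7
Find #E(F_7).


For each x in F_7, count y with y^2 = x^3 + 2 x + 1 mod 7:
  x = 0: RHS = 1, y in [1, 6]  -> 2 point(s)
  x = 1: RHS = 4, y in [2, 5]  -> 2 point(s)
Affine points: 4. Add the point at infinity: total = 5.

#E(F_7) = 5


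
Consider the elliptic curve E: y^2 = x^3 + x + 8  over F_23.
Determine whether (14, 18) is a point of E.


Check whether y^2 = x^3 + 1 x + 8 (mod 23) for (x, y) = (14, 18).
LHS: y^2 = 18^2 mod 23 = 2
RHS: x^3 + 1 x + 8 = 14^3 + 1*14 + 8 mod 23 = 6
LHS != RHS

No, not on the curve


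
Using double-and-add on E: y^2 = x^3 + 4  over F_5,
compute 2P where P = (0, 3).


k = 2 = 10_2 (binary, LSB first: 01)
Double-and-add from P = (0, 3):
  bit 0 = 0: acc unchanged = O
  bit 1 = 1: acc = O + (0, 2) = (0, 2)

2P = (0, 2)


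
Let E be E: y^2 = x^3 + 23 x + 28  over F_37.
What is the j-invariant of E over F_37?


Delta = -16(4 a^3 + 27 b^2) mod 37 = 24
-1728 * (4 a)^3 = -1728 * (4*23)^3 mod 37 = 31
j = 31 * 24^(-1) mod 37 = 9

j = 9 (mod 37)


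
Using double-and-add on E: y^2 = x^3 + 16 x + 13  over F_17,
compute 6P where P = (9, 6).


k = 6 = 110_2 (binary, LSB first: 011)
Double-and-add from P = (9, 6):
  bit 0 = 0: acc unchanged = O
  bit 1 = 1: acc = O + (1, 8) = (1, 8)
  bit 2 = 1: acc = (1, 8) + (2, 11) = (6, 11)

6P = (6, 11)


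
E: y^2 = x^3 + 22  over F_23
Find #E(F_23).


For each x in F_23, count y with y^2 = x^3 + 0 x + 22 mod 23:
  x = 1: RHS = 0, y in [0]  -> 1 point(s)
  x = 3: RHS = 3, y in [7, 16]  -> 2 point(s)
  x = 5: RHS = 9, y in [3, 20]  -> 2 point(s)
  x = 6: RHS = 8, y in [10, 13]  -> 2 point(s)
  x = 12: RHS = 2, y in [5, 18]  -> 2 point(s)
  x = 14: RHS = 6, y in [11, 12]  -> 2 point(s)
  x = 15: RHS = 16, y in [4, 19]  -> 2 point(s)
  x = 16: RHS = 1, y in [1, 22]  -> 2 point(s)
  x = 17: RHS = 13, y in [6, 17]  -> 2 point(s)
  x = 18: RHS = 12, y in [9, 14]  -> 2 point(s)
  x = 19: RHS = 4, y in [2, 21]  -> 2 point(s)
  x = 20: RHS = 18, y in [8, 15]  -> 2 point(s)
Affine points: 23. Add the point at infinity: total = 24.

#E(F_23) = 24


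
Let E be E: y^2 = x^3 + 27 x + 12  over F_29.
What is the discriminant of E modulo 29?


4 a^3 + 27 b^2 = 4*27^3 + 27*12^2 = 78732 + 3888 = 82620
Delta = -16 * (82620) = -1321920
Delta mod 29 = 16

Delta = 16 (mod 29)


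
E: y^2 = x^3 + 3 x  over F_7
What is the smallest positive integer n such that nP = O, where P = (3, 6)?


Compute successive multiples of P until we hit O:
  1P = (3, 6)
  2P = (2, 0)
  3P = (3, 1)
  4P = O

ord(P) = 4


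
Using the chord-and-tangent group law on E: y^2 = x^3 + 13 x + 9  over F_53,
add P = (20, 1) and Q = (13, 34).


P != Q, so use the chord formula.
s = (y2 - y1) / (x2 - x1) = (33) / (46) mod 53 = 18
x3 = s^2 - x1 - x2 mod 53 = 18^2 - 20 - 13 = 26
y3 = s (x1 - x3) - y1 mod 53 = 18 * (20 - 26) - 1 = 50

P + Q = (26, 50)


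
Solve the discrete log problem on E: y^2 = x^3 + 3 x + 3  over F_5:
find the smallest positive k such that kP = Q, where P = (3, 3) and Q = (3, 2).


Enumerate multiples of P until we hit Q = (3, 2):
  1P = (3, 3)
  2P = (4, 2)
  3P = (4, 3)
  4P = (3, 2)
Match found at i = 4.

k = 4


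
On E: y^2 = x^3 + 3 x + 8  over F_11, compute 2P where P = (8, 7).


Doubling: s = (3 x1^2 + a) / (2 y1)
s = (3*8^2 + 3) / (2*7) mod 11 = 10
x3 = s^2 - 2 x1 mod 11 = 10^2 - 2*8 = 7
y3 = s (x1 - x3) - y1 mod 11 = 10 * (8 - 7) - 7 = 3

2P = (7, 3)


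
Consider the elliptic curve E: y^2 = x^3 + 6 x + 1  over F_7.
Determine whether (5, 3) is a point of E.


Check whether y^2 = x^3 + 6 x + 1 (mod 7) for (x, y) = (5, 3).
LHS: y^2 = 3^2 mod 7 = 2
RHS: x^3 + 6 x + 1 = 5^3 + 6*5 + 1 mod 7 = 2
LHS = RHS

Yes, on the curve


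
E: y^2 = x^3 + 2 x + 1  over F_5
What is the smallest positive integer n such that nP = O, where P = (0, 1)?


Compute successive multiples of P until we hit O:
  1P = (0, 1)
  2P = (1, 3)
  3P = (3, 3)
  4P = (3, 2)
  5P = (1, 2)
  6P = (0, 4)
  7P = O

ord(P) = 7


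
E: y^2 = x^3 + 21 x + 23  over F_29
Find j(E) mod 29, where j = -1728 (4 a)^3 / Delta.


Delta = -16(4 a^3 + 27 b^2) mod 29 = 19
-1728 * (4 a)^3 = -1728 * (4*21)^3 mod 29 = 24
j = 24 * 19^(-1) mod 29 = 15

j = 15 (mod 29)


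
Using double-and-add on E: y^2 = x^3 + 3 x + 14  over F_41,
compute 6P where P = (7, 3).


k = 6 = 110_2 (binary, LSB first: 011)
Double-and-add from P = (7, 3):
  bit 0 = 0: acc unchanged = O
  bit 1 = 1: acc = O + (37, 26) = (37, 26)
  bit 2 = 1: acc = (37, 26) + (40, 16) = (7, 38)

6P = (7, 38)


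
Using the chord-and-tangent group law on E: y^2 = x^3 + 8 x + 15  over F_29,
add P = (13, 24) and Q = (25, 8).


P != Q, so use the chord formula.
s = (y2 - y1) / (x2 - x1) = (13) / (12) mod 29 = 18
x3 = s^2 - x1 - x2 mod 29 = 18^2 - 13 - 25 = 25
y3 = s (x1 - x3) - y1 mod 29 = 18 * (13 - 25) - 24 = 21

P + Q = (25, 21)


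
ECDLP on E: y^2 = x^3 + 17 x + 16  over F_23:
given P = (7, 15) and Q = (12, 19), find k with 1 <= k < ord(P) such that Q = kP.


Enumerate multiples of P until we hit Q = (12, 19):
  1P = (7, 15)
  2P = (12, 19)
Match found at i = 2.

k = 2


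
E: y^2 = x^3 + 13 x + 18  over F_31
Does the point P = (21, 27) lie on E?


Check whether y^2 = x^3 + 13 x + 18 (mod 31) for (x, y) = (21, 27).
LHS: y^2 = 27^2 mod 31 = 16
RHS: x^3 + 13 x + 18 = 21^3 + 13*21 + 18 mod 31 = 4
LHS != RHS

No, not on the curve


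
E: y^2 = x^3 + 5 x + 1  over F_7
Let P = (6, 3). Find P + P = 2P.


Doubling: s = (3 x1^2 + a) / (2 y1)
s = (3*6^2 + 5) / (2*3) mod 7 = 6
x3 = s^2 - 2 x1 mod 7 = 6^2 - 2*6 = 3
y3 = s (x1 - x3) - y1 mod 7 = 6 * (6 - 3) - 3 = 1

2P = (3, 1)


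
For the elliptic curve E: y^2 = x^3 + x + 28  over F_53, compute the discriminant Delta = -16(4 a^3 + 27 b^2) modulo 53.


4 a^3 + 27 b^2 = 4*1^3 + 27*28^2 = 4 + 21168 = 21172
Delta = -16 * (21172) = -338752
Delta mod 53 = 24

Delta = 24 (mod 53)


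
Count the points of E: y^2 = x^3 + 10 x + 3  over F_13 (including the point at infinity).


For each x in F_13, count y with y^2 = x^3 + 10 x + 3 mod 13:
  x = 0: RHS = 3, y in [4, 9]  -> 2 point(s)
  x = 1: RHS = 1, y in [1, 12]  -> 2 point(s)
  x = 4: RHS = 3, y in [4, 9]  -> 2 point(s)
  x = 5: RHS = 9, y in [3, 10]  -> 2 point(s)
  x = 7: RHS = 0, y in [0]  -> 1 point(s)
  x = 8: RHS = 10, y in [6, 7]  -> 2 point(s)
  x = 9: RHS = 3, y in [4, 9]  -> 2 point(s)
  x = 11: RHS = 1, y in [1, 12]  -> 2 point(s)
Affine points: 15. Add the point at infinity: total = 16.

#E(F_13) = 16


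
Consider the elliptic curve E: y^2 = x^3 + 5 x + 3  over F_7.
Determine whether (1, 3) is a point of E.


Check whether y^2 = x^3 + 5 x + 3 (mod 7) for (x, y) = (1, 3).
LHS: y^2 = 3^2 mod 7 = 2
RHS: x^3 + 5 x + 3 = 1^3 + 5*1 + 3 mod 7 = 2
LHS = RHS

Yes, on the curve


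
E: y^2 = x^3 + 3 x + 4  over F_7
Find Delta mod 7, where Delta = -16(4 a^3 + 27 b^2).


4 a^3 + 27 b^2 = 4*3^3 + 27*4^2 = 108 + 432 = 540
Delta = -16 * (540) = -8640
Delta mod 7 = 5

Delta = 5 (mod 7)


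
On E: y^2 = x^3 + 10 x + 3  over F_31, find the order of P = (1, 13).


Compute successive multiples of P until we hit O:
  1P = (1, 13)
  2P = (6, 0)
  3P = (1, 18)
  4P = O

ord(P) = 4


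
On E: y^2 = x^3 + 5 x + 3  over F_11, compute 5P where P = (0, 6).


k = 5 = 101_2 (binary, LSB first: 101)
Double-and-add from P = (0, 6):
  bit 0 = 1: acc = O + (0, 6) = (0, 6)
  bit 1 = 0: acc unchanged = (0, 6)
  bit 2 = 1: acc = (0, 6) + (8, 7) = (8, 4)

5P = (8, 4)


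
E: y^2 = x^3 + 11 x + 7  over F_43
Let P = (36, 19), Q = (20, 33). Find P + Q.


P != Q, so use the chord formula.
s = (y2 - y1) / (x2 - x1) = (14) / (27) mod 43 = 26
x3 = s^2 - x1 - x2 mod 43 = 26^2 - 36 - 20 = 18
y3 = s (x1 - x3) - y1 mod 43 = 26 * (36 - 18) - 19 = 19

P + Q = (18, 19)


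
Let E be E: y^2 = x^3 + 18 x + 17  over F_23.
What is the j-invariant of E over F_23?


Delta = -16(4 a^3 + 27 b^2) mod 23 = 15
-1728 * (4 a)^3 = -1728 * (4*18)^3 mod 23 = 11
j = 11 * 15^(-1) mod 23 = 13

j = 13 (mod 23)


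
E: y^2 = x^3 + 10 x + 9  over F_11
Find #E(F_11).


For each x in F_11, count y with y^2 = x^3 + 10 x + 9 mod 11:
  x = 0: RHS = 9, y in [3, 8]  -> 2 point(s)
  x = 1: RHS = 9, y in [3, 8]  -> 2 point(s)
  x = 2: RHS = 4, y in [2, 9]  -> 2 point(s)
  x = 3: RHS = 0, y in [0]  -> 1 point(s)
  x = 4: RHS = 3, y in [5, 6]  -> 2 point(s)
  x = 7: RHS = 4, y in [2, 9]  -> 2 point(s)
  x = 9: RHS = 3, y in [5, 6]  -> 2 point(s)
  x = 10: RHS = 9, y in [3, 8]  -> 2 point(s)
Affine points: 15. Add the point at infinity: total = 16.

#E(F_11) = 16


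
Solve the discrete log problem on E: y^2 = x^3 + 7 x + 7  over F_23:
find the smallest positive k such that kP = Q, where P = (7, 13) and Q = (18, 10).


Enumerate multiples of P until we hit Q = (18, 10):
  1P = (7, 13)
  2P = (17, 18)
  3P = (5, 11)
  4P = (12, 5)
  5P = (13, 15)
  6P = (21, 13)
  7P = (18, 10)
Match found at i = 7.

k = 7


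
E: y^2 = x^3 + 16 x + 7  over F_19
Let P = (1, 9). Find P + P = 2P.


Doubling: s = (3 x1^2 + a) / (2 y1)
s = (3*1^2 + 16) / (2*9) mod 19 = 0
x3 = s^2 - 2 x1 mod 19 = 0^2 - 2*1 = 17
y3 = s (x1 - x3) - y1 mod 19 = 0 * (1 - 17) - 9 = 10

2P = (17, 10)


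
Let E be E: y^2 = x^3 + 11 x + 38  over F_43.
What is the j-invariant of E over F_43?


Delta = -16(4 a^3 + 27 b^2) mod 43 = 35
-1728 * (4 a)^3 = -1728 * (4*11)^3 mod 43 = 35
j = 35 * 35^(-1) mod 43 = 1

j = 1 (mod 43)


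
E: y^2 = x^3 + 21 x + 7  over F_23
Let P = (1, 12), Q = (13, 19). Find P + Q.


P != Q, so use the chord formula.
s = (y2 - y1) / (x2 - x1) = (7) / (12) mod 23 = 14
x3 = s^2 - x1 - x2 mod 23 = 14^2 - 1 - 13 = 21
y3 = s (x1 - x3) - y1 mod 23 = 14 * (1 - 21) - 12 = 7

P + Q = (21, 7)


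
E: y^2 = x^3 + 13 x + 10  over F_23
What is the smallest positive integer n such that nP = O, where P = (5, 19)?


Compute successive multiples of P until we hit O:
  1P = (5, 19)
  2P = (19, 20)
  3P = (1, 1)
  4P = (20, 17)
  5P = (11, 14)
  6P = (16, 17)
  7P = (18, 21)
  8P = (12, 10)
  ... (continuing to 19P)
  19P = O

ord(P) = 19


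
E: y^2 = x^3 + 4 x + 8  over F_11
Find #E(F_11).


For each x in F_11, count y with y^2 = x^3 + 4 x + 8 mod 11:
  x = 3: RHS = 3, y in [5, 6]  -> 2 point(s)
  x = 4: RHS = 0, y in [0]  -> 1 point(s)
  x = 7: RHS = 5, y in [4, 7]  -> 2 point(s)
  x = 9: RHS = 3, y in [5, 6]  -> 2 point(s)
  x = 10: RHS = 3, y in [5, 6]  -> 2 point(s)
Affine points: 9. Add the point at infinity: total = 10.

#E(F_11) = 10


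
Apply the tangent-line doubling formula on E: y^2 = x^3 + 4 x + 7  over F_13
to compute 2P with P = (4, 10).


Doubling: s = (3 x1^2 + a) / (2 y1)
s = (3*4^2 + 4) / (2*10) mod 13 = 0
x3 = s^2 - 2 x1 mod 13 = 0^2 - 2*4 = 5
y3 = s (x1 - x3) - y1 mod 13 = 0 * (4 - 5) - 10 = 3

2P = (5, 3)


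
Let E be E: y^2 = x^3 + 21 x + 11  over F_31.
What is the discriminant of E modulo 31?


4 a^3 + 27 b^2 = 4*21^3 + 27*11^2 = 37044 + 3267 = 40311
Delta = -16 * (40311) = -644976
Delta mod 31 = 10

Delta = 10 (mod 31)


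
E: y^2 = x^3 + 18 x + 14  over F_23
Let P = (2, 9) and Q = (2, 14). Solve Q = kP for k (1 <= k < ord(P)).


Enumerate multiples of P until we hit Q = (2, 14):
  1P = (2, 9)
  2P = (9, 10)
  3P = (20, 18)
  4P = (7, 0)
  5P = (20, 5)
  6P = (9, 13)
  7P = (2, 14)
Match found at i = 7.

k = 7


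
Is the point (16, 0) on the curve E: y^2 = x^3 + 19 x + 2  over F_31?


Check whether y^2 = x^3 + 19 x + 2 (mod 31) for (x, y) = (16, 0).
LHS: y^2 = 0^2 mod 31 = 0
RHS: x^3 + 19 x + 2 = 16^3 + 19*16 + 2 mod 31 = 0
LHS = RHS

Yes, on the curve


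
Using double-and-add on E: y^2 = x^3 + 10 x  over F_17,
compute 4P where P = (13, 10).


k = 4 = 100_2 (binary, LSB first: 001)
Double-and-add from P = (13, 10):
  bit 0 = 0: acc unchanged = O
  bit 1 = 0: acc unchanged = O
  bit 2 = 1: acc = O + (13, 7) = (13, 7)

4P = (13, 7)


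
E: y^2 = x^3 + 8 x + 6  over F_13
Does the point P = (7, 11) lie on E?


Check whether y^2 = x^3 + 8 x + 6 (mod 13) for (x, y) = (7, 11).
LHS: y^2 = 11^2 mod 13 = 4
RHS: x^3 + 8 x + 6 = 7^3 + 8*7 + 6 mod 13 = 2
LHS != RHS

No, not on the curve


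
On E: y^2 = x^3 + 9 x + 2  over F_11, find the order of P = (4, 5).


Compute successive multiples of P until we hit O:
  1P = (4, 5)
  2P = (7, 1)
  3P = (3, 1)
  4P = (9, 8)
  5P = (1, 10)
  6P = (10, 5)
  7P = (8, 6)
  8P = (8, 5)
  ... (continuing to 15P)
  15P = O

ord(P) = 15


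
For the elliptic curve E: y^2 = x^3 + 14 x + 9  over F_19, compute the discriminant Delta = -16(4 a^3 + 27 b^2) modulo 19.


4 a^3 + 27 b^2 = 4*14^3 + 27*9^2 = 10976 + 2187 = 13163
Delta = -16 * (13163) = -210608
Delta mod 19 = 7

Delta = 7 (mod 19)


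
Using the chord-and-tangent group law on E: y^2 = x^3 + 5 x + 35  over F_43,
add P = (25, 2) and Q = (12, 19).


P != Q, so use the chord formula.
s = (y2 - y1) / (x2 - x1) = (17) / (30) mod 43 = 2
x3 = s^2 - x1 - x2 mod 43 = 2^2 - 25 - 12 = 10
y3 = s (x1 - x3) - y1 mod 43 = 2 * (25 - 10) - 2 = 28

P + Q = (10, 28)


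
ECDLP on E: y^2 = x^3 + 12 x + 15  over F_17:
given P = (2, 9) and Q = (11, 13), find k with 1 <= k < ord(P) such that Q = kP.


Enumerate multiples of P until we hit Q = (11, 13):
  1P = (2, 9)
  2P = (11, 13)
Match found at i = 2.

k = 2


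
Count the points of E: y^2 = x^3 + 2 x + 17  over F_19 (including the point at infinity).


For each x in F_19, count y with y^2 = x^3 + 2 x + 17 mod 19:
  x = 0: RHS = 17, y in [6, 13]  -> 2 point(s)
  x = 1: RHS = 1, y in [1, 18]  -> 2 point(s)
  x = 5: RHS = 0, y in [0]  -> 1 point(s)
  x = 6: RHS = 17, y in [6, 13]  -> 2 point(s)
  x = 9: RHS = 4, y in [2, 17]  -> 2 point(s)
  x = 10: RHS = 11, y in [7, 12]  -> 2 point(s)
  x = 13: RHS = 17, y in [6, 13]  -> 2 point(s)
  x = 17: RHS = 5, y in [9, 10]  -> 2 point(s)
Affine points: 15. Add the point at infinity: total = 16.

#E(F_19) = 16


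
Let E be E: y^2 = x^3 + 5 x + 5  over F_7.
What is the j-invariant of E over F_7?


Delta = -16(4 a^3 + 27 b^2) mod 7 = 2
-1728 * (4 a)^3 = -1728 * (4*5)^3 mod 7 = 6
j = 6 * 2^(-1) mod 7 = 3

j = 3 (mod 7)


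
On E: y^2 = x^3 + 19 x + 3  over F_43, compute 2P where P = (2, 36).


Doubling: s = (3 x1^2 + a) / (2 y1)
s = (3*2^2 + 19) / (2*36) mod 43 = 7
x3 = s^2 - 2 x1 mod 43 = 7^2 - 2*2 = 2
y3 = s (x1 - x3) - y1 mod 43 = 7 * (2 - 2) - 36 = 7

2P = (2, 7)


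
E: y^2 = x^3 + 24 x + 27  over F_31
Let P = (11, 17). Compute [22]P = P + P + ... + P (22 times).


k = 22 = 10110_2 (binary, LSB first: 01101)
Double-and-add from P = (11, 17):
  bit 0 = 0: acc unchanged = O
  bit 1 = 1: acc = O + (3, 23) = (3, 23)
  bit 2 = 1: acc = (3, 23) + (13, 5) = (17, 27)
  bit 3 = 0: acc unchanged = (17, 27)
  bit 4 = 1: acc = (17, 27) + (14, 21) = (4, 30)

22P = (4, 30)


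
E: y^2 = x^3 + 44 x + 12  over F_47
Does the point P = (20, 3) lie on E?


Check whether y^2 = x^3 + 44 x + 12 (mod 47) for (x, y) = (20, 3).
LHS: y^2 = 3^2 mod 47 = 9
RHS: x^3 + 44 x + 12 = 20^3 + 44*20 + 12 mod 47 = 9
LHS = RHS

Yes, on the curve


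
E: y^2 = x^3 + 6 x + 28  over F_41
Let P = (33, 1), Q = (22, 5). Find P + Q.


P != Q, so use the chord formula.
s = (y2 - y1) / (x2 - x1) = (4) / (30) mod 41 = 22
x3 = s^2 - x1 - x2 mod 41 = 22^2 - 33 - 22 = 19
y3 = s (x1 - x3) - y1 mod 41 = 22 * (33 - 19) - 1 = 20

P + Q = (19, 20)


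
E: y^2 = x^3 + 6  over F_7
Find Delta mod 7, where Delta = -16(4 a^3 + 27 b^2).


4 a^3 + 27 b^2 = 4*0^3 + 27*6^2 = 0 + 972 = 972
Delta = -16 * (972) = -15552
Delta mod 7 = 2

Delta = 2 (mod 7)


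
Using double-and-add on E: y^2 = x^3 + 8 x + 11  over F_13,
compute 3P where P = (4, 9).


k = 3 = 11_2 (binary, LSB first: 11)
Double-and-add from P = (4, 9):
  bit 0 = 1: acc = O + (4, 9) = (4, 9)
  bit 1 = 1: acc = (4, 9) + (2, 3) = (3, 7)

3P = (3, 7)
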